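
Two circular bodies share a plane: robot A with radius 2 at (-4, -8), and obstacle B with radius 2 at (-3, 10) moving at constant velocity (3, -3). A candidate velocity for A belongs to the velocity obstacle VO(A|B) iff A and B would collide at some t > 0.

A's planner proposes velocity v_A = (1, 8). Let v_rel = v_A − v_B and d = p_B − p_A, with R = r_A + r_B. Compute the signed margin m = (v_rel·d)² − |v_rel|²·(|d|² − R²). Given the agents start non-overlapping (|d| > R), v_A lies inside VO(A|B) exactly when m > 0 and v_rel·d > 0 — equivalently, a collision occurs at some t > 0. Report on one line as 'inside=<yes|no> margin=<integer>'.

d = (1, 18),  |d|² = 325;  R = 2+2 = 4,  c = 325−4² = 309
v_rel = (-2, 11),  |v_rel|² = 125;  v_rel·d = (-2)·(1) + (11)·(18) = 196
125·t² − 392·t + 309 = 0  ⇒  m = 196² − 125·309 = -209
m = -209 < 0,  v_rel·d = 196 > 0  ⇒  outside

inside=no margin=-209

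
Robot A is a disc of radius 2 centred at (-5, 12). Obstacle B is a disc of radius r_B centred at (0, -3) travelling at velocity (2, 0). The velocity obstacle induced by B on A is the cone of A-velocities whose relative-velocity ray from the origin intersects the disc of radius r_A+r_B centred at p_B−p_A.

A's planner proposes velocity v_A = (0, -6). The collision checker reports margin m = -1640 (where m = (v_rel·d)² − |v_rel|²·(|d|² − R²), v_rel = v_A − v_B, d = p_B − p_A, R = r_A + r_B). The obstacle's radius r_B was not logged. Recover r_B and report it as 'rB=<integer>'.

m = -1640
d = (5, -15);  v_rel = (-2, -6),  |v_rel|² = 40
v_rel×d = (-2)·(-15) − (-6)·(5) = 60
since m = R²·40 − 60²:  R² = (3600 + -1640) / 40 = 49
R = √49 = 7  ⇒  r_B = 7 − 2 = 5

rB=5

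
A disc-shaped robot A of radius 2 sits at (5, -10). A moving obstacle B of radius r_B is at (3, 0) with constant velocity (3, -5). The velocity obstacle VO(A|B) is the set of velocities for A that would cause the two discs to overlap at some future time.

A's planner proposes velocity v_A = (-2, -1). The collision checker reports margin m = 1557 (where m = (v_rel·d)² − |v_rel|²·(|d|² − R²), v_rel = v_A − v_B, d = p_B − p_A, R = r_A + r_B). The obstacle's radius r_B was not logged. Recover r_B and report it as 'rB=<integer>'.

m = 1557
d = (-2, 10);  v_rel = (-5, 4),  |v_rel|² = 41
v_rel×d = (-5)·(10) − (4)·(-2) = -42
since m = R²·41 − (-42)²:  R² = (1764 + 1557) / 41 = 81
R = √81 = 9  ⇒  r_B = 9 − 2 = 7

rB=7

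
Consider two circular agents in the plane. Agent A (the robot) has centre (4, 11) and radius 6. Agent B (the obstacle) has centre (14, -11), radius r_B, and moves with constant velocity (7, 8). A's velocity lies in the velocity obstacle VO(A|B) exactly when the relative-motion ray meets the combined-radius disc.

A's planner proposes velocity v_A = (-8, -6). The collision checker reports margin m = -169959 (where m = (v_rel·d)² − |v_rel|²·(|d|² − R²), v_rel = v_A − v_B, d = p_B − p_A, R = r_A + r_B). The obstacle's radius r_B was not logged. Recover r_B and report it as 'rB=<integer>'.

m = -169959
d = (10, -22);  v_rel = (-15, -14),  |v_rel|² = 421
v_rel×d = (-15)·(-22) − (-14)·(10) = 470
since m = R²·421 − 470²:  R² = (220900 + -169959) / 421 = 121
R = √121 = 11  ⇒  r_B = 11 − 6 = 5

rB=5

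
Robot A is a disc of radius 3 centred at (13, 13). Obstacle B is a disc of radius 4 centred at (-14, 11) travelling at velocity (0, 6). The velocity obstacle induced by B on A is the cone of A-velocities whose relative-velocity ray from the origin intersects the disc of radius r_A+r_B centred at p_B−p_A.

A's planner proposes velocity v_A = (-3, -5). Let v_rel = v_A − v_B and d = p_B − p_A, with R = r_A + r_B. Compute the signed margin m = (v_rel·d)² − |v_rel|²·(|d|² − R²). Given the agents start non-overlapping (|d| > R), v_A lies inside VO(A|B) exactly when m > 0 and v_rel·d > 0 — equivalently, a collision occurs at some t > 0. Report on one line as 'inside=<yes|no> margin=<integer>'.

d = (-27, -2),  |d|² = 733;  R = 3+4 = 7,  c = 733−7² = 684
v_rel = (-3, -11),  |v_rel|² = 130;  v_rel·d = (-3)·(-27) + (-11)·(-2) = 103
130·t² − 206·t + 684 = 0  ⇒  m = 103² − 130·684 = -78311
m = -78311 < 0,  v_rel·d = 103 > 0  ⇒  outside

inside=no margin=-78311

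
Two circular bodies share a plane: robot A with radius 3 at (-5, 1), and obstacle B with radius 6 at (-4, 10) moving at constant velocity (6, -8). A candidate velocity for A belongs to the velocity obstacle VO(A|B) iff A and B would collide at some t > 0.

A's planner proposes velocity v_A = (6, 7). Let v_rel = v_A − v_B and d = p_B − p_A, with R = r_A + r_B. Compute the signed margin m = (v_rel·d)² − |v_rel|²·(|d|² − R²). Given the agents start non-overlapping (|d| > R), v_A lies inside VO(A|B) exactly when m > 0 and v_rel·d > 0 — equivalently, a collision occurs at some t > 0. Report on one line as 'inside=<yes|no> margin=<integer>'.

d = (1, 9),  |d|² = 82;  R = 3+6 = 9,  c = 82−9² = 1
v_rel = (0, 15),  |v_rel|² = 225;  v_rel·d = (0)·(1) + (15)·(9) = 135
225·t² − 270·t + 1 = 0  ⇒  m = 135² − 225·1 = 18000
m = 18000 > 0,  v_rel·d = 135 > 0  ⇒  inside

inside=yes margin=18000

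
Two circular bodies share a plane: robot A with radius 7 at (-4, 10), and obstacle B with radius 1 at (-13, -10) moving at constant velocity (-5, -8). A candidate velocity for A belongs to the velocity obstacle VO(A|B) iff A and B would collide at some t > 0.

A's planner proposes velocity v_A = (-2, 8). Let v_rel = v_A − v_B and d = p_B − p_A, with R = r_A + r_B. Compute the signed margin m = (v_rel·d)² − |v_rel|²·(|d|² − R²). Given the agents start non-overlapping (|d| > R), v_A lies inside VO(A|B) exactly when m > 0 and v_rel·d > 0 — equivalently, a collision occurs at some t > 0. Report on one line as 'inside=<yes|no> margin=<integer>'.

d = (-9, -20),  |d|² = 481;  R = 7+1 = 8,  c = 481−8² = 417
v_rel = (3, 16),  |v_rel|² = 265;  v_rel·d = (3)·(-9) + (16)·(-20) = -347
265·t² + 694·t + 417 = 0  ⇒  m = (-347)² − 265·417 = 9904
m = 9904 > 0,  v_rel·d = -347 < 0  ⇒  outside

inside=no margin=9904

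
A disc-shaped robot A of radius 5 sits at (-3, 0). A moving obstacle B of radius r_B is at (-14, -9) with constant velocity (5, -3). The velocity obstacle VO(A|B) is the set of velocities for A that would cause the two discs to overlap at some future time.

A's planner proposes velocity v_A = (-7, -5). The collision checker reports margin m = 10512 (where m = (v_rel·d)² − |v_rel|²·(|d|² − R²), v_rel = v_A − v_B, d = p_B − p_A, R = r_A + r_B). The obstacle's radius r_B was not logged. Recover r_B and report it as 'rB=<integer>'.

m = 10512
d = (-11, -9);  v_rel = (-12, -2),  |v_rel|² = 148
v_rel×d = (-12)·(-9) − (-2)·(-11) = 86
since m = R²·148 − 86²:  R² = (7396 + 10512) / 148 = 121
R = √121 = 11  ⇒  r_B = 11 − 5 = 6

rB=6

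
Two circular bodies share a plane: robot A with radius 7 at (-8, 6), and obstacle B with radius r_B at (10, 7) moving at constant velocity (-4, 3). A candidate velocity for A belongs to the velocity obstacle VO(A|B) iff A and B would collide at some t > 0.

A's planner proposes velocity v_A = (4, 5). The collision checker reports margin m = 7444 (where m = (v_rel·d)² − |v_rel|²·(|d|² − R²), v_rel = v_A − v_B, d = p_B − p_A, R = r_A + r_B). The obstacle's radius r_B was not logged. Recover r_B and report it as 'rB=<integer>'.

m = 7444
d = (18, 1);  v_rel = (8, 2),  |v_rel|² = 68
v_rel×d = (8)·(1) − (2)·(18) = -28
since m = R²·68 − (-28)²:  R² = (784 + 7444) / 68 = 121
R = √121 = 11  ⇒  r_B = 11 − 7 = 4

rB=4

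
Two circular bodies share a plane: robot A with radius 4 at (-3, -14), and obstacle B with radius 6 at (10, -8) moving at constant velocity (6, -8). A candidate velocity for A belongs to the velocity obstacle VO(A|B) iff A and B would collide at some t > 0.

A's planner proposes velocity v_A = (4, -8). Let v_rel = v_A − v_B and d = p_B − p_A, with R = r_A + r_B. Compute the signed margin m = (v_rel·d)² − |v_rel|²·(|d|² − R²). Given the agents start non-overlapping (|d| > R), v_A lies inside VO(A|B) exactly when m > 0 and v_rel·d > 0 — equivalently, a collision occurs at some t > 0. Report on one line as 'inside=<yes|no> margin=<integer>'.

d = (13, 6),  |d|² = 205;  R = 4+6 = 10,  c = 205−10² = 105
v_rel = (-2, 0),  |v_rel|² = 4;  v_rel·d = (-2)·(13) + (0)·(6) = -26
4·t² + 52·t + 105 = 0  ⇒  m = (-26)² − 4·105 = 256
m = 256 > 0,  v_rel·d = -26 < 0  ⇒  outside

inside=no margin=256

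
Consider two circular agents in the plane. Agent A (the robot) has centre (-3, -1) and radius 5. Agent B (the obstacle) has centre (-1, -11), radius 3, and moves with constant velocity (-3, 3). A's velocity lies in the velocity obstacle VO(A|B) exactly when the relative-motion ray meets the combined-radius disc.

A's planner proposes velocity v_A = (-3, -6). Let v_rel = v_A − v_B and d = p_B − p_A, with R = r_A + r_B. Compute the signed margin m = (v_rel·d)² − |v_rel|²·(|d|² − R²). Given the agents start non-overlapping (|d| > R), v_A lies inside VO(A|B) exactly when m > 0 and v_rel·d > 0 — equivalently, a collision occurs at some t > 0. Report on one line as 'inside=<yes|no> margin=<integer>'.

d = (2, -10),  |d|² = 104;  R = 5+3 = 8,  c = 104−8² = 40
v_rel = (0, -9),  |v_rel|² = 81;  v_rel·d = (0)·(2) + (-9)·(-10) = 90
81·t² − 180·t + 40 = 0  ⇒  m = 90² − 81·40 = 4860
m = 4860 > 0,  v_rel·d = 90 > 0  ⇒  inside

inside=yes margin=4860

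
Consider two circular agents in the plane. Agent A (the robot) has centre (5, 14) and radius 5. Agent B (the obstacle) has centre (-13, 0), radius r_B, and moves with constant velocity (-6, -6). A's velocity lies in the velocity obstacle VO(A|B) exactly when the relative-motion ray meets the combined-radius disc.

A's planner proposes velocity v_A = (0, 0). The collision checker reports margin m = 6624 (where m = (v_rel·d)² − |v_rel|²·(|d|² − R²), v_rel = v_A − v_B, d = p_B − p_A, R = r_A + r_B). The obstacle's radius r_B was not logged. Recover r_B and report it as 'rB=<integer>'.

m = 6624
d = (-18, -14);  v_rel = (6, 6),  |v_rel|² = 72
v_rel×d = (6)·(-14) − (6)·(-18) = 24
since m = R²·72 − 24²:  R² = (576 + 6624) / 72 = 100
R = √100 = 10  ⇒  r_B = 10 − 5 = 5

rB=5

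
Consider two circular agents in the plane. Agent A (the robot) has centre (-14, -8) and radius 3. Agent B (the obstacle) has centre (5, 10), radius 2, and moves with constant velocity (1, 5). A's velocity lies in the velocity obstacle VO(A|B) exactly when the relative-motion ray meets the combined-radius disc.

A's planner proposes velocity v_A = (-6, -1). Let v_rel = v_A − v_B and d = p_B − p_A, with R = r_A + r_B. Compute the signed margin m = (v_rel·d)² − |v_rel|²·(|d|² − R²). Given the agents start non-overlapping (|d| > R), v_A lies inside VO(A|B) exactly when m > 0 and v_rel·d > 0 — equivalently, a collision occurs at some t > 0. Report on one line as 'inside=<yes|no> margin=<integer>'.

d = (19, 18),  |d|² = 685;  R = 3+2 = 5,  c = 685−5² = 660
v_rel = (-7, -6),  |v_rel|² = 85;  v_rel·d = (-7)·(19) + (-6)·(18) = -241
85·t² + 482·t + 660 = 0  ⇒  m = (-241)² − 85·660 = 1981
m = 1981 > 0,  v_rel·d = -241 < 0  ⇒  outside

inside=no margin=1981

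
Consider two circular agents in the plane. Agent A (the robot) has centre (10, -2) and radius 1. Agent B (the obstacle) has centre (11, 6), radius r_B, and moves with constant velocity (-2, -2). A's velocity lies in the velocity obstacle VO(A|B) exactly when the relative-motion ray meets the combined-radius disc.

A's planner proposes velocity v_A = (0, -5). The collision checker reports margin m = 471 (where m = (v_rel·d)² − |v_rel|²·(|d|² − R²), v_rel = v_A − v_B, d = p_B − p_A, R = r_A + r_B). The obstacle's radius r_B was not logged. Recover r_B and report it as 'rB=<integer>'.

m = 471
d = (1, 8);  v_rel = (2, -3),  |v_rel|² = 13
v_rel×d = (2)·(8) − (-3)·(1) = 19
since m = R²·13 − 19²:  R² = (361 + 471) / 13 = 64
R = √64 = 8  ⇒  r_B = 8 − 1 = 7

rB=7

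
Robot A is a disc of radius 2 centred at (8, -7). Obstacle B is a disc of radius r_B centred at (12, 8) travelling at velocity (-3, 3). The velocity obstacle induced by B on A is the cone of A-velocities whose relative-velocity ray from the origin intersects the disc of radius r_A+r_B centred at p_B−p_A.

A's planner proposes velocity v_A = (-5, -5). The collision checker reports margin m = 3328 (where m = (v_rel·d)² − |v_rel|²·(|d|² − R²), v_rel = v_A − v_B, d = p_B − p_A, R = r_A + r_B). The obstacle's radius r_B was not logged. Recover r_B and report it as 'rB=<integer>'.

m = 3328
d = (4, 15);  v_rel = (-2, -8),  |v_rel|² = 68
v_rel×d = (-2)·(15) − (-8)·(4) = 2
since m = R²·68 − 2²:  R² = (4 + 3328) / 68 = 49
R = √49 = 7  ⇒  r_B = 7 − 2 = 5

rB=5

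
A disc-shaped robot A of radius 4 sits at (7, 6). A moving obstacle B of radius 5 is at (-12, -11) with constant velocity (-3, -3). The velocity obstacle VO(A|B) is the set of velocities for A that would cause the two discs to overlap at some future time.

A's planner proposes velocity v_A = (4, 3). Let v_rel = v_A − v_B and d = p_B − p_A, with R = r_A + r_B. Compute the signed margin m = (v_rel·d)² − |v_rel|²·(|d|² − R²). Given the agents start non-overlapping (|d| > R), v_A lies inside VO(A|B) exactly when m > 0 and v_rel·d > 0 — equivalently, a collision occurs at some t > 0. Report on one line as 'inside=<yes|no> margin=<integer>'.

d = (-19, -17),  |d|² = 650;  R = 4+5 = 9,  c = 650−9² = 569
v_rel = (7, 6),  |v_rel|² = 85;  v_rel·d = (7)·(-19) + (6)·(-17) = -235
85·t² + 470·t + 569 = 0  ⇒  m = (-235)² − 85·569 = 6860
m = 6860 > 0,  v_rel·d = -235 < 0  ⇒  outside

inside=no margin=6860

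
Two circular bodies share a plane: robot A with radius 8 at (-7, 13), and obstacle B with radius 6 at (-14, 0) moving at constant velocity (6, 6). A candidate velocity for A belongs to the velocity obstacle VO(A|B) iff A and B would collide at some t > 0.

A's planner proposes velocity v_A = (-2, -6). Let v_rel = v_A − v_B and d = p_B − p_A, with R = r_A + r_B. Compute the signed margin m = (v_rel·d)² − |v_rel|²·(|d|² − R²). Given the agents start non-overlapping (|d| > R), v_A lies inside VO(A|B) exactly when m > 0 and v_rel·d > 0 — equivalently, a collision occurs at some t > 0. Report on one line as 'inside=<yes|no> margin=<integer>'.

d = (-7, -13),  |d|² = 218;  R = 8+6 = 14,  c = 218−14² = 22
v_rel = (-8, -12),  |v_rel|² = 208;  v_rel·d = (-8)·(-7) + (-12)·(-13) = 212
208·t² − 424·t + 22 = 0  ⇒  m = 212² − 208·22 = 40368
m = 40368 > 0,  v_rel·d = 212 > 0  ⇒  inside

inside=yes margin=40368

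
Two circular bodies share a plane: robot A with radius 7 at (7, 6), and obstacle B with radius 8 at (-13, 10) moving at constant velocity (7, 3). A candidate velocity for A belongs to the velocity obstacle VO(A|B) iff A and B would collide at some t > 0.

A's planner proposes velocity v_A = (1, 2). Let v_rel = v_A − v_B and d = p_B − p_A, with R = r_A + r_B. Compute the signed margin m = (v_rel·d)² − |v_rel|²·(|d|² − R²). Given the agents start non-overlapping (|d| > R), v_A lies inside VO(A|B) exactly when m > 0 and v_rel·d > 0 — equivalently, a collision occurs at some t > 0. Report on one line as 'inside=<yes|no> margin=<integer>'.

d = (-20, 4),  |d|² = 416;  R = 7+8 = 15,  c = 416−15² = 191
v_rel = (-6, -1),  |v_rel|² = 37;  v_rel·d = (-6)·(-20) + (-1)·(4) = 116
37·t² − 232·t + 191 = 0  ⇒  m = 116² − 37·191 = 6389
m = 6389 > 0,  v_rel·d = 116 > 0  ⇒  inside

inside=yes margin=6389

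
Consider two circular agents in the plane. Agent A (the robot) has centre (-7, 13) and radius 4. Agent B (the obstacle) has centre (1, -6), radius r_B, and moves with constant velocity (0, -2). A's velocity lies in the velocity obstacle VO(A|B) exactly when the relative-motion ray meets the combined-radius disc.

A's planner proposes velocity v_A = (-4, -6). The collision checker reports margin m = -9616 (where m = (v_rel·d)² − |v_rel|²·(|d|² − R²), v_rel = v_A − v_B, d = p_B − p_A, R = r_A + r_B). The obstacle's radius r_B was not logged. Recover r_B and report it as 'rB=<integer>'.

m = -9616
d = (8, -19);  v_rel = (-4, -4),  |v_rel|² = 32
v_rel×d = (-4)·(-19) − (-4)·(8) = 108
since m = R²·32 − 108²:  R² = (11664 + -9616) / 32 = 64
R = √64 = 8  ⇒  r_B = 8 − 4 = 4

rB=4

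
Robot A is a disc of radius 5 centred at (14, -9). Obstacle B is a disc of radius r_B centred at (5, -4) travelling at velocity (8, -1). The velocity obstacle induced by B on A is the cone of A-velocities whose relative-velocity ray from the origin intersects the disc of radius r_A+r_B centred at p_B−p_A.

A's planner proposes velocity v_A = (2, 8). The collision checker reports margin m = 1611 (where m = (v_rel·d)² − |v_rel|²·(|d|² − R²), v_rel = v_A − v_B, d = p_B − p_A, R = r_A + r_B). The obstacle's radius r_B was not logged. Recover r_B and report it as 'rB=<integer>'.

m = 1611
d = (-9, 5);  v_rel = (-6, 9),  |v_rel|² = 117
v_rel×d = (-6)·(5) − (9)·(-9) = 51
since m = R²·117 − 51²:  R² = (2601 + 1611) / 117 = 36
R = √36 = 6  ⇒  r_B = 6 − 5 = 1

rB=1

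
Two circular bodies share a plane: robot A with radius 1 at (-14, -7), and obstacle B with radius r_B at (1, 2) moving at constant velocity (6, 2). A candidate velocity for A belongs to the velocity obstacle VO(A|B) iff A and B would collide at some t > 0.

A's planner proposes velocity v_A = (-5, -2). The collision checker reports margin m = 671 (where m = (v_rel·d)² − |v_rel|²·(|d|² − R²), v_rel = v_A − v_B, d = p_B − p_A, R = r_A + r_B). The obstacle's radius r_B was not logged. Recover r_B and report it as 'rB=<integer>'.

m = 671
d = (15, 9);  v_rel = (-11, -4),  |v_rel|² = 137
v_rel×d = (-11)·(9) − (-4)·(15) = -39
since m = R²·137 − (-39)²:  R² = (1521 + 671) / 137 = 16
R = √16 = 4  ⇒  r_B = 4 − 1 = 3

rB=3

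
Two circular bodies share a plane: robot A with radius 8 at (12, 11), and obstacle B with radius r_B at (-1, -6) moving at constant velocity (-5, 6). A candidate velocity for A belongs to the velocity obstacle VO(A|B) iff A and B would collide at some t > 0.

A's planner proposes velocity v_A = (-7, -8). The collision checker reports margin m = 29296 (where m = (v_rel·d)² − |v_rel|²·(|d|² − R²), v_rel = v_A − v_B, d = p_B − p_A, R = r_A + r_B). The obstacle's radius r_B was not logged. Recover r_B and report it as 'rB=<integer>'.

m = 29296
d = (-13, -17);  v_rel = (-2, -14),  |v_rel|² = 200
v_rel×d = (-2)·(-17) − (-14)·(-13) = -148
since m = R²·200 − (-148)²:  R² = (21904 + 29296) / 200 = 256
R = √256 = 16  ⇒  r_B = 16 − 8 = 8

rB=8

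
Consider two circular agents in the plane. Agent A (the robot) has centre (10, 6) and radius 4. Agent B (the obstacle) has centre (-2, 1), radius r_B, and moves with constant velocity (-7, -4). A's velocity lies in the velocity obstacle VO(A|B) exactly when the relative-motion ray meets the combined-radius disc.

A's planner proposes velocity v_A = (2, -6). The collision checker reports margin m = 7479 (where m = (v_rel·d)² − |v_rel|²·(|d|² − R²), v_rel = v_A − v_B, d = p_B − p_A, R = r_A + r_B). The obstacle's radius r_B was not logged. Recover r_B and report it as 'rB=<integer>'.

m = 7479
d = (-12, -5);  v_rel = (9, -2),  |v_rel|² = 85
v_rel×d = (9)·(-5) − (-2)·(-12) = -69
since m = R²·85 − (-69)²:  R² = (4761 + 7479) / 85 = 144
R = √144 = 12  ⇒  r_B = 12 − 4 = 8

rB=8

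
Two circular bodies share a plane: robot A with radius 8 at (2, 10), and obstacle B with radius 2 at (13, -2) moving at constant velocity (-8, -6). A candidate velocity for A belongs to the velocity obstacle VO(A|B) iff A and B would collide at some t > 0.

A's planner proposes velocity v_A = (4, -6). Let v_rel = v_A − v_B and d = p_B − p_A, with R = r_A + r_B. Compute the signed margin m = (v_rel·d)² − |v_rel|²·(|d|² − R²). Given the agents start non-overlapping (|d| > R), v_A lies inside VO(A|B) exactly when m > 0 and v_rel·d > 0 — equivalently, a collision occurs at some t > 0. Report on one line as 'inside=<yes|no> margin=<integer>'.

d = (11, -12),  |d|² = 265;  R = 8+2 = 10,  c = 265−10² = 165
v_rel = (12, 0),  |v_rel|² = 144;  v_rel·d = (12)·(11) + (0)·(-12) = 132
144·t² − 264·t + 165 = 0  ⇒  m = 132² − 144·165 = -6336
m = -6336 < 0,  v_rel·d = 132 > 0  ⇒  outside

inside=no margin=-6336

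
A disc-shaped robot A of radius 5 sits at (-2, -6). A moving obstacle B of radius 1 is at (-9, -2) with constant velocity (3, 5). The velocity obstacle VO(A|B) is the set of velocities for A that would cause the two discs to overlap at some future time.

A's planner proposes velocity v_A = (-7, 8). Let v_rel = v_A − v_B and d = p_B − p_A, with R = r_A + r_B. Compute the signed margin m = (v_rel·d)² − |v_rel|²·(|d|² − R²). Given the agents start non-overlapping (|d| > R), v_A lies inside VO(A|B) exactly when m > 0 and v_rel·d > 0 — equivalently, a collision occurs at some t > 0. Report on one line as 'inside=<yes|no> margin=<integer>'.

d = (-7, 4),  |d|² = 65;  R = 5+1 = 6,  c = 65−6² = 29
v_rel = (-10, 3),  |v_rel|² = 109;  v_rel·d = (-10)·(-7) + (3)·(4) = 82
109·t² − 164·t + 29 = 0  ⇒  m = 82² − 109·29 = 3563
m = 3563 > 0,  v_rel·d = 82 > 0  ⇒  inside

inside=yes margin=3563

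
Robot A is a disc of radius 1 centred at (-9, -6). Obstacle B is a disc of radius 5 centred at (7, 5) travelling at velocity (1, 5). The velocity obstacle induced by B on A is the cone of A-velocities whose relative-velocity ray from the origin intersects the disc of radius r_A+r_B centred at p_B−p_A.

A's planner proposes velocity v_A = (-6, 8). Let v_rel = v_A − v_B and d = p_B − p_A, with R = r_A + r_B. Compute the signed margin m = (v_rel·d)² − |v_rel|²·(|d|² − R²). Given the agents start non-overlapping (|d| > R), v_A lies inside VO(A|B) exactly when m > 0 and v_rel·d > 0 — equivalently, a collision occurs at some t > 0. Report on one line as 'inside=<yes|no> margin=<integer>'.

d = (16, 11),  |d|² = 377;  R = 1+5 = 6,  c = 377−6² = 341
v_rel = (-7, 3),  |v_rel|² = 58;  v_rel·d = (-7)·(16) + (3)·(11) = -79
58·t² + 158·t + 341 = 0  ⇒  m = (-79)² − 58·341 = -13537
m = -13537 < 0,  v_rel·d = -79 < 0  ⇒  outside

inside=no margin=-13537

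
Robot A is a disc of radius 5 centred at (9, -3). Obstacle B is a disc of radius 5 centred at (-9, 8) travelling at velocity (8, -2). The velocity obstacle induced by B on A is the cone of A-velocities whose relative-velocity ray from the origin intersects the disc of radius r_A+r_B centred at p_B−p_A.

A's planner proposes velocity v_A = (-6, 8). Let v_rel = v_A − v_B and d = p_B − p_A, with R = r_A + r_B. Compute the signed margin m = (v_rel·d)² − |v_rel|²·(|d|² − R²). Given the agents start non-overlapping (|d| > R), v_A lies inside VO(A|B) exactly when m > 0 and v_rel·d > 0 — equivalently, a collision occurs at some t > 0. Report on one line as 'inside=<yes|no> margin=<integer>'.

d = (-18, 11),  |d|² = 445;  R = 5+5 = 10,  c = 445−10² = 345
v_rel = (-14, 10),  |v_rel|² = 296;  v_rel·d = (-14)·(-18) + (10)·(11) = 362
296·t² − 724·t + 345 = 0  ⇒  m = 362² − 296·345 = 28924
m = 28924 > 0,  v_rel·d = 362 > 0  ⇒  inside

inside=yes margin=28924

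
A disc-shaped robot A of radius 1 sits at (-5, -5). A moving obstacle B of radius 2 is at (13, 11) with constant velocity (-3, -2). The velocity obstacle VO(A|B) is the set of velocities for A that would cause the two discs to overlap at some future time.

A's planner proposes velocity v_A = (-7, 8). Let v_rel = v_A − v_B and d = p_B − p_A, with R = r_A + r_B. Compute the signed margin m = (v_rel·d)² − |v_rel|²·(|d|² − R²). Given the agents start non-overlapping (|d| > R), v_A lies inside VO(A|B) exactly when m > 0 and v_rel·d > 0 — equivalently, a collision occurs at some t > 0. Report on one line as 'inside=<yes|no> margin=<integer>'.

d = (18, 16),  |d|² = 580;  R = 1+2 = 3,  c = 580−3² = 571
v_rel = (-4, 10),  |v_rel|² = 116;  v_rel·d = (-4)·(18) + (10)·(16) = 88
116·t² − 176·t + 571 = 0  ⇒  m = 88² − 116·571 = -58492
m = -58492 < 0,  v_rel·d = 88 > 0  ⇒  outside

inside=no margin=-58492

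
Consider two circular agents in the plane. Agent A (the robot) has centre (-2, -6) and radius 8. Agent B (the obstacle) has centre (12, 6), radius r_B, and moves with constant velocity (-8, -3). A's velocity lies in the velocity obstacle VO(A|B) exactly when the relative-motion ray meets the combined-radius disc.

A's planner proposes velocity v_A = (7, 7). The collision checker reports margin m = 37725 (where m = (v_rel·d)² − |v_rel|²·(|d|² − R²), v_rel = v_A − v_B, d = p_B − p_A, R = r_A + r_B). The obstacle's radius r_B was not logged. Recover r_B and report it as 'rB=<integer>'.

m = 37725
d = (14, 12);  v_rel = (15, 10),  |v_rel|² = 325
v_rel×d = (15)·(12) − (10)·(14) = 40
since m = R²·325 − 40²:  R² = (1600 + 37725) / 325 = 121
R = √121 = 11  ⇒  r_B = 11 − 8 = 3

rB=3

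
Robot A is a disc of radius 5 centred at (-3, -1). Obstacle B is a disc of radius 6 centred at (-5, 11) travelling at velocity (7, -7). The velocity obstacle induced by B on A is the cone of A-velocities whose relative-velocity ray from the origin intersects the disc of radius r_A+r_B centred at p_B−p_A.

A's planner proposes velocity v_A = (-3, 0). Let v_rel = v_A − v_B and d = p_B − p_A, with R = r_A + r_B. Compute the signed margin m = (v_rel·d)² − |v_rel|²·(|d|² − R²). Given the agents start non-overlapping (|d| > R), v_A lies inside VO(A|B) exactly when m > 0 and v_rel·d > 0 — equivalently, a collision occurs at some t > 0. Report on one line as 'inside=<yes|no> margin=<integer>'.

d = (-2, 12),  |d|² = 148;  R = 5+6 = 11,  c = 148−11² = 27
v_rel = (-10, 7),  |v_rel|² = 149;  v_rel·d = (-10)·(-2) + (7)·(12) = 104
149·t² − 208·t + 27 = 0  ⇒  m = 104² − 149·27 = 6793
m = 6793 > 0,  v_rel·d = 104 > 0  ⇒  inside

inside=yes margin=6793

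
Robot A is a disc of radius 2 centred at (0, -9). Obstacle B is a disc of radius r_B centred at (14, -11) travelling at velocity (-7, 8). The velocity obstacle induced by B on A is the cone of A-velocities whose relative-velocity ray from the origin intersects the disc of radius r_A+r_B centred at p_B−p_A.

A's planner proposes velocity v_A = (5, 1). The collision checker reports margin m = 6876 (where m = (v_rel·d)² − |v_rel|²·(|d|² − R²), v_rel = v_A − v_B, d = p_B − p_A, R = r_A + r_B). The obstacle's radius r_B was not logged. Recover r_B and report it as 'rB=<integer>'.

m = 6876
d = (14, -2);  v_rel = (12, -7),  |v_rel|² = 193
v_rel×d = (12)·(-2) − (-7)·(14) = 74
since m = R²·193 − 74²:  R² = (5476 + 6876) / 193 = 64
R = √64 = 8  ⇒  r_B = 8 − 2 = 6

rB=6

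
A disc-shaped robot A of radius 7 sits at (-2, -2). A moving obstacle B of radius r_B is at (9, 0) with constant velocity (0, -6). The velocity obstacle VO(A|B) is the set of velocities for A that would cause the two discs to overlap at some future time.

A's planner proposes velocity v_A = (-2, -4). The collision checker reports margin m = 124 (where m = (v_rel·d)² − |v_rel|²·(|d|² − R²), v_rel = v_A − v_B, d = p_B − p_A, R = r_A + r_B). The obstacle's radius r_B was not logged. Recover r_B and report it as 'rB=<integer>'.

m = 124
d = (11, 2);  v_rel = (-2, 2),  |v_rel|² = 8
v_rel×d = (-2)·(2) − (2)·(11) = -26
since m = R²·8 − (-26)²:  R² = (676 + 124) / 8 = 100
R = √100 = 10  ⇒  r_B = 10 − 7 = 3

rB=3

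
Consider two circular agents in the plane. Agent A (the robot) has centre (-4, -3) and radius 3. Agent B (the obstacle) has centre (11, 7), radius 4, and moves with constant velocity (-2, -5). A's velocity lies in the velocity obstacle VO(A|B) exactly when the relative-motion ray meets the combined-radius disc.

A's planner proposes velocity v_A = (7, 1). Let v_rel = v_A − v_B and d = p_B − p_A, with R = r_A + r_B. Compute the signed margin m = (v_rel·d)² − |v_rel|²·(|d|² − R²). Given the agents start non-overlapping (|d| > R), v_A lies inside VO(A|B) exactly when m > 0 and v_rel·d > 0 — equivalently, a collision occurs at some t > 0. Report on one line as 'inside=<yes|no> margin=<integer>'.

d = (15, 10),  |d|² = 325;  R = 3+4 = 7,  c = 325−7² = 276
v_rel = (9, 6),  |v_rel|² = 117;  v_rel·d = (9)·(15) + (6)·(10) = 195
117·t² − 390·t + 276 = 0  ⇒  m = 195² − 117·276 = 5733
m = 5733 > 0,  v_rel·d = 195 > 0  ⇒  inside

inside=yes margin=5733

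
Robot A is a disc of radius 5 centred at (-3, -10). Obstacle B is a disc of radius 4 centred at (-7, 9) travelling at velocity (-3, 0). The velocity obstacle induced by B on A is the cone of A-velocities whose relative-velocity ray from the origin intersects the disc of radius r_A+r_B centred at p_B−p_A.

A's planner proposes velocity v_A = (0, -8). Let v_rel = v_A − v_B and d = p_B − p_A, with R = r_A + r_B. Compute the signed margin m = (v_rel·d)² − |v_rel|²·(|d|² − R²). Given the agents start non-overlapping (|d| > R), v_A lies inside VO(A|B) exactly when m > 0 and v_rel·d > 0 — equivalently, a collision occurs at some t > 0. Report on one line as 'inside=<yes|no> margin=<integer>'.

d = (-4, 19),  |d|² = 377;  R = 5+4 = 9,  c = 377−9² = 296
v_rel = (3, -8),  |v_rel|² = 73;  v_rel·d = (3)·(-4) + (-8)·(19) = -164
73·t² + 328·t + 296 = 0  ⇒  m = (-164)² − 73·296 = 5288
m = 5288 > 0,  v_rel·d = -164 < 0  ⇒  outside

inside=no margin=5288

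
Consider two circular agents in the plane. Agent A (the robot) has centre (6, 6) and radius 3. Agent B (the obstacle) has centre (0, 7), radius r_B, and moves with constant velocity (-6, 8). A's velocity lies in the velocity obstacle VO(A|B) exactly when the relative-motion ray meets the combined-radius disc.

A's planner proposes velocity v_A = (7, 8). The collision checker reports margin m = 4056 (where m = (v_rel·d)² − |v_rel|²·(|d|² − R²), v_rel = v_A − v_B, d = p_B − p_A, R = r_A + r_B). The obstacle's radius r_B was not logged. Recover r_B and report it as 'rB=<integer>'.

m = 4056
d = (-6, 1);  v_rel = (13, 0),  |v_rel|² = 169
v_rel×d = (13)·(1) − (0)·(-6) = 13
since m = R²·169 − 13²:  R² = (169 + 4056) / 169 = 25
R = √25 = 5  ⇒  r_B = 5 − 3 = 2

rB=2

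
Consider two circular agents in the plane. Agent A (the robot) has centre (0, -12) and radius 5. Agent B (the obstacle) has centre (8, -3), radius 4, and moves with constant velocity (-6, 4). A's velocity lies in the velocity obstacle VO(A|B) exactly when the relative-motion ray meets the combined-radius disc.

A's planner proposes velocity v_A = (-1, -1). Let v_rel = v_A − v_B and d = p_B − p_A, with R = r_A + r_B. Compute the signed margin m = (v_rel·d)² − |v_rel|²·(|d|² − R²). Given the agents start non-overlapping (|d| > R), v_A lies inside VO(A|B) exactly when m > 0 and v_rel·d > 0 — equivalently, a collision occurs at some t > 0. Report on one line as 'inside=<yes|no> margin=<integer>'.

d = (8, 9),  |d|² = 145;  R = 5+4 = 9,  c = 145−9² = 64
v_rel = (5, -5),  |v_rel|² = 50;  v_rel·d = (5)·(8) + (-5)·(9) = -5
50·t² + 10·t + 64 = 0  ⇒  m = (-5)² − 50·64 = -3175
m = -3175 < 0,  v_rel·d = -5 < 0  ⇒  outside

inside=no margin=-3175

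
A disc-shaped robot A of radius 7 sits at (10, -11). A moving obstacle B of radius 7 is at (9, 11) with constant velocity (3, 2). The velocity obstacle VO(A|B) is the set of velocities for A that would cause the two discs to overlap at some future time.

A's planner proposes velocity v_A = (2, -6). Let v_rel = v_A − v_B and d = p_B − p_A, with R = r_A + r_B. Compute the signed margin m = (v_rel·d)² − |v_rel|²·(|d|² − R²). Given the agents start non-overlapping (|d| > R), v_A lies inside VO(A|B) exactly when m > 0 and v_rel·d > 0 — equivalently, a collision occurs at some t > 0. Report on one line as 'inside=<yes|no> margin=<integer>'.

d = (-1, 22),  |d|² = 485;  R = 7+7 = 14,  c = 485−14² = 289
v_rel = (-1, -8),  |v_rel|² = 65;  v_rel·d = (-1)·(-1) + (-8)·(22) = -175
65·t² + 350·t + 289 = 0  ⇒  m = (-175)² − 65·289 = 11840
m = 11840 > 0,  v_rel·d = -175 < 0  ⇒  outside

inside=no margin=11840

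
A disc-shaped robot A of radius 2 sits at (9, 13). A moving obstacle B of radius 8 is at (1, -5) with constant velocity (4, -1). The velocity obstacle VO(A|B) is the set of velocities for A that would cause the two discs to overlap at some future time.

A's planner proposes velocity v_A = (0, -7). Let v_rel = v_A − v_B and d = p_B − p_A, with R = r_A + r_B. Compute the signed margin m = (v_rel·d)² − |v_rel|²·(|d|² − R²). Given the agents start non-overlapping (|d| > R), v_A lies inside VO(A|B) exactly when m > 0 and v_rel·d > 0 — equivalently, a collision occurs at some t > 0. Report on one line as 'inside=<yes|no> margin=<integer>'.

d = (-8, -18),  |d|² = 388;  R = 2+8 = 10,  c = 388−10² = 288
v_rel = (-4, -6),  |v_rel|² = 52;  v_rel·d = (-4)·(-8) + (-6)·(-18) = 140
52·t² − 280·t + 288 = 0  ⇒  m = 140² − 52·288 = 4624
m = 4624 > 0,  v_rel·d = 140 > 0  ⇒  inside

inside=yes margin=4624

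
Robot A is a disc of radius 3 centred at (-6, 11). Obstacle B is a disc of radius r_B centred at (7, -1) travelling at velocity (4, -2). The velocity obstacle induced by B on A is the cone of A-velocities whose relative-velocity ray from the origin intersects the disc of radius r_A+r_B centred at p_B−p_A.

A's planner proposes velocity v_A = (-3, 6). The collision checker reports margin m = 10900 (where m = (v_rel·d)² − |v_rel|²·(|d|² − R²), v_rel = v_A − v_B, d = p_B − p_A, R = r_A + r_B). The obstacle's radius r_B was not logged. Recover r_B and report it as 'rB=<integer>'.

m = 10900
d = (13, -12);  v_rel = (-7, 8),  |v_rel|² = 113
v_rel×d = (-7)·(-12) − (8)·(13) = -20
since m = R²·113 − (-20)²:  R² = (400 + 10900) / 113 = 100
R = √100 = 10  ⇒  r_B = 10 − 3 = 7

rB=7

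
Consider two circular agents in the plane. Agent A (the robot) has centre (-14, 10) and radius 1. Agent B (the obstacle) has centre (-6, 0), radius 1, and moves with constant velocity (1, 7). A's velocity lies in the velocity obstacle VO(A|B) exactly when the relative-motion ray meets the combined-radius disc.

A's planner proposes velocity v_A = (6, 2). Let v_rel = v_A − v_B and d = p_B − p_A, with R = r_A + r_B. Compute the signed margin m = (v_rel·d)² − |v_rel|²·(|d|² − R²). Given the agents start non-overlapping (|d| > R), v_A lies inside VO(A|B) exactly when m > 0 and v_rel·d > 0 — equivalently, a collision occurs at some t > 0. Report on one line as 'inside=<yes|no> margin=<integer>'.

d = (8, -10),  |d|² = 164;  R = 1+1 = 2,  c = 164−2² = 160
v_rel = (5, -5),  |v_rel|² = 50;  v_rel·d = (5)·(8) + (-5)·(-10) = 90
50·t² − 180·t + 160 = 0  ⇒  m = 90² − 50·160 = 100
m = 100 > 0,  v_rel·d = 90 > 0  ⇒  inside

inside=yes margin=100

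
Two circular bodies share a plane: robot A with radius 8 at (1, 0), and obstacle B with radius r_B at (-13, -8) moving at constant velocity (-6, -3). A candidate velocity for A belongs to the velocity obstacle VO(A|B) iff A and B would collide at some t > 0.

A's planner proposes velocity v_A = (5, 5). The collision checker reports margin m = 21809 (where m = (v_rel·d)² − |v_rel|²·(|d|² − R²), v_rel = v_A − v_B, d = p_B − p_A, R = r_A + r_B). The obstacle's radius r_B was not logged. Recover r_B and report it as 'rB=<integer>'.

m = 21809
d = (-14, -8);  v_rel = (11, 8),  |v_rel|² = 185
v_rel×d = (11)·(-8) − (8)·(-14) = 24
since m = R²·185 − 24²:  R² = (576 + 21809) / 185 = 121
R = √121 = 11  ⇒  r_B = 11 − 8 = 3

rB=3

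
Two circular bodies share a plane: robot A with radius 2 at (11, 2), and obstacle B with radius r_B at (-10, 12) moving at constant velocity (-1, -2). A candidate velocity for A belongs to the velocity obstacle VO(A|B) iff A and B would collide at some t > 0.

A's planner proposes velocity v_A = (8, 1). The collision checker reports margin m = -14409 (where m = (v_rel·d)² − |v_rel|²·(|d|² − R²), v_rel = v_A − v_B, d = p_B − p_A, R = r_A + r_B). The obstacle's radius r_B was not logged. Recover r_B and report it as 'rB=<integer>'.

m = -14409
d = (-21, 10);  v_rel = (9, 3),  |v_rel|² = 90
v_rel×d = (9)·(10) − (3)·(-21) = 153
since m = R²·90 − 153²:  R² = (23409 + -14409) / 90 = 100
R = √100 = 10  ⇒  r_B = 10 − 2 = 8

rB=8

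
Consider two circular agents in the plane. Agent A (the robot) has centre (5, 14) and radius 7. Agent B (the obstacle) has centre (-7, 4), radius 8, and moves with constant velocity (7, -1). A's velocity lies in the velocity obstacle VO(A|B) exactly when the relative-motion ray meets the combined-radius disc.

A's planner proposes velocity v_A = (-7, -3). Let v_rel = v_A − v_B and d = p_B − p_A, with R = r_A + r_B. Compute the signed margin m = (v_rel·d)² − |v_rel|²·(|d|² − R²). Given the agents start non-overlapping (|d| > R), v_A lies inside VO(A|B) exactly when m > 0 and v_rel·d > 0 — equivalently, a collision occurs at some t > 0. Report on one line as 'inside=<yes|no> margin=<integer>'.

d = (-12, -10),  |d|² = 244;  R = 7+8 = 15,  c = 244−15² = 19
v_rel = (-14, -2),  |v_rel|² = 200;  v_rel·d = (-14)·(-12) + (-2)·(-10) = 188
200·t² − 376·t + 19 = 0  ⇒  m = 188² − 200·19 = 31544
m = 31544 > 0,  v_rel·d = 188 > 0  ⇒  inside

inside=yes margin=31544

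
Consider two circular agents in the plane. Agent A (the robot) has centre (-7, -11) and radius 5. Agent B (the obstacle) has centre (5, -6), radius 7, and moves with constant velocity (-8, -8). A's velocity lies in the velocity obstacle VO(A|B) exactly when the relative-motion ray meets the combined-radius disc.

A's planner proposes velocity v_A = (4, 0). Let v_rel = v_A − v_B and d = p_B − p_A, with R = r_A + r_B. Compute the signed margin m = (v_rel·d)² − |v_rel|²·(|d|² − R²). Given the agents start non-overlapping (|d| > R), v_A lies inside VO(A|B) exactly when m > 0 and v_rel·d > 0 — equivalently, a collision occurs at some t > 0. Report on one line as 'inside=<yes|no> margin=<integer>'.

d = (12, 5),  |d|² = 169;  R = 5+7 = 12,  c = 169−12² = 25
v_rel = (12, 8),  |v_rel|² = 208;  v_rel·d = (12)·(12) + (8)·(5) = 184
208·t² − 368·t + 25 = 0  ⇒  m = 184² − 208·25 = 28656
m = 28656 > 0,  v_rel·d = 184 > 0  ⇒  inside

inside=yes margin=28656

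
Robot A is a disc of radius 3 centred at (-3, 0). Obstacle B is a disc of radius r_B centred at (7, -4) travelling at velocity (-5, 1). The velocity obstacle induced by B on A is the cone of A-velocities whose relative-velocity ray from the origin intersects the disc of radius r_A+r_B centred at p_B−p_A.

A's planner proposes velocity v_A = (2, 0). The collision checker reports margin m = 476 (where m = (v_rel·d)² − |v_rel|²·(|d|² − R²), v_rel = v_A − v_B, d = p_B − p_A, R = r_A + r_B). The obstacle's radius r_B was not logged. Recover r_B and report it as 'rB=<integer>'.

m = 476
d = (10, -4);  v_rel = (7, -1),  |v_rel|² = 50
v_rel×d = (7)·(-4) − (-1)·(10) = -18
since m = R²·50 − (-18)²:  R² = (324 + 476) / 50 = 16
R = √16 = 4  ⇒  r_B = 4 − 3 = 1

rB=1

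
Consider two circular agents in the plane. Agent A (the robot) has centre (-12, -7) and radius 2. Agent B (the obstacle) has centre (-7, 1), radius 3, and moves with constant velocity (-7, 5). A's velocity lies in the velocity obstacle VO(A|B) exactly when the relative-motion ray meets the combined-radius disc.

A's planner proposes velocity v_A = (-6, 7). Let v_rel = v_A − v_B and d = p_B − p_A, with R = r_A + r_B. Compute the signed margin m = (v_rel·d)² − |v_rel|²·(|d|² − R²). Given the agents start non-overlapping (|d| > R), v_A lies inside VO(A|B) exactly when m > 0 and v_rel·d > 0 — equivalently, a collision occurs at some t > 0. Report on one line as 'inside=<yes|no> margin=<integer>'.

d = (5, 8),  |d|² = 89;  R = 2+3 = 5,  c = 89−5² = 64
v_rel = (1, 2),  |v_rel|² = 5;  v_rel·d = (1)·(5) + (2)·(8) = 21
5·t² − 42·t + 64 = 0  ⇒  m = 21² − 5·64 = 121
m = 121 > 0,  v_rel·d = 21 > 0  ⇒  inside

inside=yes margin=121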